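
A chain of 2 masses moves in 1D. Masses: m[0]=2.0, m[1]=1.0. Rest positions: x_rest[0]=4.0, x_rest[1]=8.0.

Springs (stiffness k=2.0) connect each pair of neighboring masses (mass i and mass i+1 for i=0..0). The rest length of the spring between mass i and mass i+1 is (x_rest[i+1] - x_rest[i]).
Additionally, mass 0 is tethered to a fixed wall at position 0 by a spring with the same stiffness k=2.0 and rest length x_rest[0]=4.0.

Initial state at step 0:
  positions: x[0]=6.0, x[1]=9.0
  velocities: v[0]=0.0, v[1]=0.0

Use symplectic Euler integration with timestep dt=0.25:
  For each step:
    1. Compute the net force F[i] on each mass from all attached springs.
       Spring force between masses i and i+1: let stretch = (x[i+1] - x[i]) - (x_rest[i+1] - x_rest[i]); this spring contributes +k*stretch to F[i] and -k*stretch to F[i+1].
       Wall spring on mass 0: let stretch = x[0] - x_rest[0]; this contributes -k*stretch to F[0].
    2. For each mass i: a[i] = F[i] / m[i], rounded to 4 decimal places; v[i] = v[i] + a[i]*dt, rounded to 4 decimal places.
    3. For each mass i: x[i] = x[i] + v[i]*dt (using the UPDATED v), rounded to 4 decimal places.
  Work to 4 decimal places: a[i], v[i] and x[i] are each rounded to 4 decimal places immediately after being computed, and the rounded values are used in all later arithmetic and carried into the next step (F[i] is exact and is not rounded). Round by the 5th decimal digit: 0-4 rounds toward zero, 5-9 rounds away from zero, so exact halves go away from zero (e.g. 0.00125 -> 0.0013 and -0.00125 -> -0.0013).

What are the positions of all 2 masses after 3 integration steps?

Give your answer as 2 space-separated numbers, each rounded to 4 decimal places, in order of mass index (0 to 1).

Step 0: x=[6.0000 9.0000] v=[0.0000 0.0000]
Step 1: x=[5.8125 9.1250] v=[-0.7500 0.5000]
Step 2: x=[5.4688 9.3360] v=[-1.3750 0.8438]
Step 3: x=[5.0250 9.5636] v=[-1.7754 0.9102]

Answer: 5.0250 9.5636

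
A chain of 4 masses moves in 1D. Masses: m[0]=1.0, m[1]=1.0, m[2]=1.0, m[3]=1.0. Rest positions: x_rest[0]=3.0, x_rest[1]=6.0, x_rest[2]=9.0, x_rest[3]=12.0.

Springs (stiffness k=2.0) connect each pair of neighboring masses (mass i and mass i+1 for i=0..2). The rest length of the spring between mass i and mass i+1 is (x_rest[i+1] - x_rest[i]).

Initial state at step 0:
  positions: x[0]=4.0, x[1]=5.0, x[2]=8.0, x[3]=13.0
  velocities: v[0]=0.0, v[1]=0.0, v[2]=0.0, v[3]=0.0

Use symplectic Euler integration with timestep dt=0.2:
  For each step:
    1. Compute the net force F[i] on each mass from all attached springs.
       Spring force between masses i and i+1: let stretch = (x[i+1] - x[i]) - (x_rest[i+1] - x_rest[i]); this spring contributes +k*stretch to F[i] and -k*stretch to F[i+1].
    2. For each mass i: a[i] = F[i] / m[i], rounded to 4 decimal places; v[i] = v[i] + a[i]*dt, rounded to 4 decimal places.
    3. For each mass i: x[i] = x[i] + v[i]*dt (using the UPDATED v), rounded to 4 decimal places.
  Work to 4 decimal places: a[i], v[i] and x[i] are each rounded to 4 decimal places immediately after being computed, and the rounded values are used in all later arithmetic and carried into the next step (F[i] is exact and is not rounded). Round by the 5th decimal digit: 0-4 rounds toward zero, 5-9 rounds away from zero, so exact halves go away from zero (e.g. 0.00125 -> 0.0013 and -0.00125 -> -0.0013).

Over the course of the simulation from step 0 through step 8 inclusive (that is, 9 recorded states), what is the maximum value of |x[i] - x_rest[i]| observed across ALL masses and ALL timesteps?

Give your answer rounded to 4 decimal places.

Step 0: x=[4.0000 5.0000 8.0000 13.0000] v=[0.0000 0.0000 0.0000 0.0000]
Step 1: x=[3.8400 5.1600 8.1600 12.8400] v=[-0.8000 0.8000 0.8000 -0.8000]
Step 2: x=[3.5456 5.4544 8.4544 12.5456] v=[-1.4720 1.4720 1.4720 -1.4720]
Step 3: x=[3.1639 5.8361 8.8361 12.1639] v=[-1.9085 1.9085 1.9085 -1.9085]
Step 4: x=[2.7560 6.2440 9.2440 11.7560] v=[-2.0396 2.0396 2.0396 -2.0396]
Step 5: x=[2.3871 6.6129 9.6129 11.3871] v=[-1.8444 1.8444 1.8444 -1.8444]
Step 6: x=[2.1163 6.8837 9.8837 11.1163] v=[-1.3541 1.3541 1.3541 -1.3541]
Step 7: x=[1.9869 7.0131 10.0131 10.9869] v=[-0.6471 0.6471 0.6471 -0.6471]
Step 8: x=[2.0196 6.9804 9.9804 11.0196] v=[0.1634 -0.1634 -0.1634 0.1634]
Max displacement = 1.0131

Answer: 1.0131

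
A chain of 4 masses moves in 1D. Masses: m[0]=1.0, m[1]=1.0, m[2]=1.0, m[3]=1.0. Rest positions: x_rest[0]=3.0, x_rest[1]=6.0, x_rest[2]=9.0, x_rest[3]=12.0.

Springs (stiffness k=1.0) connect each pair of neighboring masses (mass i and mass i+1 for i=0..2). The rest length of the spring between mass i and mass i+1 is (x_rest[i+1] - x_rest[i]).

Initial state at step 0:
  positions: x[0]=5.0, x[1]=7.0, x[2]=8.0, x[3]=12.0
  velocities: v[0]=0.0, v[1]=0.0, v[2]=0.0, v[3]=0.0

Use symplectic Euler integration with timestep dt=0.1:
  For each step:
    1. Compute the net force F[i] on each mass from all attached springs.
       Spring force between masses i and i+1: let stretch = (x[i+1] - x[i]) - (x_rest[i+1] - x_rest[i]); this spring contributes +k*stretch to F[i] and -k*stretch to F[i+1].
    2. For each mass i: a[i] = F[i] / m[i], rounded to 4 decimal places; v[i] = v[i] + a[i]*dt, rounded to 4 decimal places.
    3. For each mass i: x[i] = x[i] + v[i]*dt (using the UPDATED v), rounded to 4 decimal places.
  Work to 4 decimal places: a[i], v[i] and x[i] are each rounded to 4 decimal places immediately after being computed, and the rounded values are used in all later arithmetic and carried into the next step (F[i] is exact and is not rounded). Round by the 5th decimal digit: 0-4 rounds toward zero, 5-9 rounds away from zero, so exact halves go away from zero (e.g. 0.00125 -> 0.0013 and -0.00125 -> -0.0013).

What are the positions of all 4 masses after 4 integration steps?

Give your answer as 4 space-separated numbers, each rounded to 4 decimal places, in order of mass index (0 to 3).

Step 0: x=[5.0000 7.0000 8.0000 12.0000] v=[0.0000 0.0000 0.0000 0.0000]
Step 1: x=[4.9900 6.9900 8.0300 11.9900] v=[-0.1000 -0.1000 0.3000 -0.1000]
Step 2: x=[4.9700 6.9704 8.0892 11.9704] v=[-0.2000 -0.1960 0.5920 -0.1960]
Step 3: x=[4.9400 6.9420 8.1760 11.9420] v=[-0.3000 -0.2842 0.8682 -0.2841]
Step 4: x=[4.9000 6.9059 8.2881 11.9059] v=[-0.3998 -0.3610 1.1214 -0.3607]

Answer: 4.9000 6.9059 8.2881 11.9059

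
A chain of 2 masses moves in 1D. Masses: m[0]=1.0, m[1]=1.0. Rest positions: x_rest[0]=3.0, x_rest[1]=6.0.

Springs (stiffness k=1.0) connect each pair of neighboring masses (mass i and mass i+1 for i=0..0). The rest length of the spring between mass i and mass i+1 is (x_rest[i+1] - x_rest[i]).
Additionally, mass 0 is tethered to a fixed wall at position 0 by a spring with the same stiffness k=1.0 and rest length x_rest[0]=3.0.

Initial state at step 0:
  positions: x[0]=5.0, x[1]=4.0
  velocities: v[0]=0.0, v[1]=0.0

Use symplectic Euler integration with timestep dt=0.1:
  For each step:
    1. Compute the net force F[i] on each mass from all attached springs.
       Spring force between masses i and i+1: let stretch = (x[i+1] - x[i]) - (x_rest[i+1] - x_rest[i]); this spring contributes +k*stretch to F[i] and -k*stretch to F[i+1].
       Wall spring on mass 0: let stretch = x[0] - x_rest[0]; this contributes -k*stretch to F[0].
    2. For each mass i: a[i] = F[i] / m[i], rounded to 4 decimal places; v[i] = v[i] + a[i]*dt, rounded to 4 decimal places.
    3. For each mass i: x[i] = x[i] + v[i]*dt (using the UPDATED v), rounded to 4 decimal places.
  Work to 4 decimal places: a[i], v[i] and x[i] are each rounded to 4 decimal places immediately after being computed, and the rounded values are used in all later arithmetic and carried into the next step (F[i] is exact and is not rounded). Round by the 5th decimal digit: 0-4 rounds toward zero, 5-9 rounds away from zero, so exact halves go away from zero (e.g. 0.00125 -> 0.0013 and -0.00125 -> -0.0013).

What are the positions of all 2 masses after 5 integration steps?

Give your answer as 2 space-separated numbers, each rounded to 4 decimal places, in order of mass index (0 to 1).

Step 0: x=[5.0000 4.0000] v=[0.0000 0.0000]
Step 1: x=[4.9400 4.0400] v=[-0.6000 0.4000]
Step 2: x=[4.8216 4.1190] v=[-1.1840 0.7900]
Step 3: x=[4.6480 4.2350] v=[-1.7364 1.1603]
Step 4: x=[4.4238 4.3852] v=[-2.2425 1.5016]
Step 5: x=[4.1549 4.5658] v=[-2.6887 1.8055]

Answer: 4.1549 4.5658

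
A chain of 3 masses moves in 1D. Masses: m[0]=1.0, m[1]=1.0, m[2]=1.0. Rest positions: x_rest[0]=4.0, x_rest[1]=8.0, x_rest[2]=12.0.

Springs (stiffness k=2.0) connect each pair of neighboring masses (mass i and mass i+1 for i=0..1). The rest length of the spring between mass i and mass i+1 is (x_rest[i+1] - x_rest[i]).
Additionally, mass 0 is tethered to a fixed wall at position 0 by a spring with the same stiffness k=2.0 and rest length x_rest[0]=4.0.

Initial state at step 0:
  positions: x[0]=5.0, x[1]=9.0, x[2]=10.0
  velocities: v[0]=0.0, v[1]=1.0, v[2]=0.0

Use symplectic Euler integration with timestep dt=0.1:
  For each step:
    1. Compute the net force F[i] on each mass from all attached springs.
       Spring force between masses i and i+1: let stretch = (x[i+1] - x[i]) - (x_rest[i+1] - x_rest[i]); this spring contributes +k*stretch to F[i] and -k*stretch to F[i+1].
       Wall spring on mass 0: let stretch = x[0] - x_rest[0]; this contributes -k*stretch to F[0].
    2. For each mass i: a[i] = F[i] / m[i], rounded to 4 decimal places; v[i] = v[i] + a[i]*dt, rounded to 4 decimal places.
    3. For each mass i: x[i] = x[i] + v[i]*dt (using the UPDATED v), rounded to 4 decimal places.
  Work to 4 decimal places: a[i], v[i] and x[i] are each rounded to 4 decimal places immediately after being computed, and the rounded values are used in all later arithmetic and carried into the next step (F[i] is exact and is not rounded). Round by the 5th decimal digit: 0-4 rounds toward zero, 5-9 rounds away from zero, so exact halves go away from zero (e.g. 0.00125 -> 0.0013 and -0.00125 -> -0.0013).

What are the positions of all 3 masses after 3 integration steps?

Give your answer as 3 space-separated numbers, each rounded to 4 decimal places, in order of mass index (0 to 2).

Step 0: x=[5.0000 9.0000 10.0000] v=[0.0000 1.0000 0.0000]
Step 1: x=[4.9800 9.0400 10.0600] v=[-0.2000 0.4000 0.6000]
Step 2: x=[4.9416 9.0192 10.1796] v=[-0.3840 -0.2080 1.1960]
Step 3: x=[4.8859 8.9401 10.3560] v=[-0.5568 -0.7914 1.7639]

Answer: 4.8859 8.9401 10.3560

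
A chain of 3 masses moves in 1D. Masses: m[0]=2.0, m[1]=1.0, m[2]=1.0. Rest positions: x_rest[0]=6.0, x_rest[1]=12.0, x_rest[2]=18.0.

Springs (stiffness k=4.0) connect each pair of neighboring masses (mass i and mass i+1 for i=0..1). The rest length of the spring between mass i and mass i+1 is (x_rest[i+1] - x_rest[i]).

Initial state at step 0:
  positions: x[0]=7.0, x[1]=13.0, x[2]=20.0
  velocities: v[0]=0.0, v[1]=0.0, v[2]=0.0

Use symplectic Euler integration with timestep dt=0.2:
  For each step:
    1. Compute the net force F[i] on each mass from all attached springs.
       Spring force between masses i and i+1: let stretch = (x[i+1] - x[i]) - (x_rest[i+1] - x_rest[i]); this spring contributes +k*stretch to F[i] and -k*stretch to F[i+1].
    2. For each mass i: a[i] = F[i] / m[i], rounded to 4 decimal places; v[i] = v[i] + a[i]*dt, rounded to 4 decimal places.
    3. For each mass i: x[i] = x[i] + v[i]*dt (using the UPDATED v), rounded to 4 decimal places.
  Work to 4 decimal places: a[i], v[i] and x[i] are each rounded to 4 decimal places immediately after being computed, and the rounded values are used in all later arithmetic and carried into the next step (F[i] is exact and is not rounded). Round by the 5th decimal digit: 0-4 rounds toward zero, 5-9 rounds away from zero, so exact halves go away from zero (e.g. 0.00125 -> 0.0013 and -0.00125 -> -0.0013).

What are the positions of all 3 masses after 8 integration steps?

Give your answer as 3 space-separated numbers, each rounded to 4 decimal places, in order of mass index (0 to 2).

Answer: 7.6631 12.7347 18.9392

Derivation:
Step 0: x=[7.0000 13.0000 20.0000] v=[0.0000 0.0000 0.0000]
Step 1: x=[7.0000 13.1600 19.8400] v=[0.0000 0.8000 -0.8000]
Step 2: x=[7.0128 13.4032 19.5712] v=[0.0640 1.2160 -1.3440]
Step 3: x=[7.0568 13.6108 19.2755] v=[0.2202 1.0381 -1.4784]
Step 4: x=[7.1452 13.6761 19.0335] v=[0.4418 0.3267 -1.2102]
Step 5: x=[7.2760 13.5537 18.8943] v=[0.6542 -0.6121 -0.6961]
Step 6: x=[7.4291 13.2813 18.8606] v=[0.7653 -1.3618 -0.1686]
Step 7: x=[7.5703 12.9653 18.8942] v=[0.7062 -1.5801 0.1680]
Step 8: x=[7.6631 12.7347 18.9392] v=[0.4642 -1.1530 0.2249]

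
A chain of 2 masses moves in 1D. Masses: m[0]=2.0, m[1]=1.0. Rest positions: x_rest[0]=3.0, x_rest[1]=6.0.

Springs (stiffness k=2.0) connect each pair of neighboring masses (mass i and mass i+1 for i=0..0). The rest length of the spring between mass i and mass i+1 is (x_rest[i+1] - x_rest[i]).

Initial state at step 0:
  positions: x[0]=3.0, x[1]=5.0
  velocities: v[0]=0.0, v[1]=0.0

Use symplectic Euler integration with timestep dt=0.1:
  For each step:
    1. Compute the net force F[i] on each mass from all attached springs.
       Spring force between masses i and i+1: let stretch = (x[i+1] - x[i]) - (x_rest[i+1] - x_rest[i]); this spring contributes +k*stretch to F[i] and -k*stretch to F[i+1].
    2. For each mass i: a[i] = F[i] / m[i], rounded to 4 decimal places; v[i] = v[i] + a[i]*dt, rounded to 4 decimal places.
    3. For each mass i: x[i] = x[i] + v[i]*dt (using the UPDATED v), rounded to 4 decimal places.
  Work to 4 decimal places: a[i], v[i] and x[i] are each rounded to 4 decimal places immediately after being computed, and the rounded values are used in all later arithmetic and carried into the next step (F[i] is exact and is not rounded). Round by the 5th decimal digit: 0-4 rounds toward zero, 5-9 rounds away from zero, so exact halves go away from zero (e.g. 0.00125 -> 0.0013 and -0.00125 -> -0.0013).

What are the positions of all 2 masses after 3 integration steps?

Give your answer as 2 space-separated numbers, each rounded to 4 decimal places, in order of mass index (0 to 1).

Step 0: x=[3.0000 5.0000] v=[0.0000 0.0000]
Step 1: x=[2.9900 5.0200] v=[-0.1000 0.2000]
Step 2: x=[2.9703 5.0594] v=[-0.1970 0.3940]
Step 3: x=[2.9415 5.1170] v=[-0.2881 0.5762]

Answer: 2.9415 5.1170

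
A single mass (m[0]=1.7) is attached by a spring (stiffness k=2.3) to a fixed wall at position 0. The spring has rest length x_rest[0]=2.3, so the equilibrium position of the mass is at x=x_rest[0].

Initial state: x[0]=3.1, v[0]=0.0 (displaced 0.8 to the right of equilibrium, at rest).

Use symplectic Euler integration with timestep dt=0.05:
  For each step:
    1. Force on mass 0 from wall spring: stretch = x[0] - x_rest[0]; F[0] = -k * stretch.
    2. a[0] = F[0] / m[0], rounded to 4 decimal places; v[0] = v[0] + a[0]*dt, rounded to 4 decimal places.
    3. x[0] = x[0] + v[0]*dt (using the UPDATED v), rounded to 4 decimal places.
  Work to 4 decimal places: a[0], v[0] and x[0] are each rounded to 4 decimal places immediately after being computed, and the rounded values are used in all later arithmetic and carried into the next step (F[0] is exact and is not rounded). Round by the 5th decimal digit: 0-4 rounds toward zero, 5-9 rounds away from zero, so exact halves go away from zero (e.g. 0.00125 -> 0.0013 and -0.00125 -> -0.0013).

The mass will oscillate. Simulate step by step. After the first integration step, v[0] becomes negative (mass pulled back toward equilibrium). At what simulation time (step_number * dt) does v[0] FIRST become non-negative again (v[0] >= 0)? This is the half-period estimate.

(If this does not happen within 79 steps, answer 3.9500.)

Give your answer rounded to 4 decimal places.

Step 0: x=[3.1000] v=[0.0000]
Step 1: x=[3.0973] v=[-0.0541]
Step 2: x=[3.0919] v=[-0.1080]
Step 3: x=[3.0838] v=[-0.1616]
Step 4: x=[3.0731] v=[-0.2146]
Step 5: x=[3.0598] v=[-0.2669]
Step 6: x=[3.0439] v=[-0.3183]
Step 7: x=[3.0255] v=[-0.3686]
Step 8: x=[3.0046] v=[-0.4177]
Step 9: x=[2.9813] v=[-0.4654]
Step 10: x=[2.9557] v=[-0.5115]
Step 11: x=[2.9279] v=[-0.5559]
Step 12: x=[2.8980] v=[-0.5984]
Step 13: x=[2.8661] v=[-0.6389]
Step 14: x=[2.8322] v=[-0.6772]
Step 15: x=[2.7965] v=[-0.7132]
Step 16: x=[2.7592] v=[-0.7468]
Step 17: x=[2.7203] v=[-0.7779]
Step 18: x=[2.6800] v=[-0.8063]
Step 19: x=[2.6384] v=[-0.8320]
Step 20: x=[2.5957] v=[-0.8549]
Step 21: x=[2.5520] v=[-0.8749]
Step 22: x=[2.5074] v=[-0.8919]
Step 23: x=[2.4621] v=[-0.9059]
Step 24: x=[2.4163] v=[-0.9169]
Step 25: x=[2.3701] v=[-0.9248]
Step 26: x=[2.3236] v=[-0.9295]
Step 27: x=[2.2770] v=[-0.9311]
Step 28: x=[2.2305] v=[-0.9295]
Step 29: x=[2.1843] v=[-0.9248]
Step 30: x=[2.1385] v=[-0.9170]
Step 31: x=[2.0932] v=[-0.9061]
Step 32: x=[2.0486] v=[-0.8921]
Step 33: x=[2.0048] v=[-0.8751]
Step 34: x=[1.9620] v=[-0.8551]
Step 35: x=[1.9204] v=[-0.8322]
Step 36: x=[1.8801] v=[-0.8065]
Step 37: x=[1.8412] v=[-0.7781]
Step 38: x=[1.8038] v=[-0.7471]
Step 39: x=[1.7681] v=[-0.7135]
Step 40: x=[1.7342] v=[-0.6775]
Step 41: x=[1.7022] v=[-0.6392]
Step 42: x=[1.6723] v=[-0.5988]
Step 43: x=[1.6445] v=[-0.5563]
Step 44: x=[1.6189] v=[-0.5120]
Step 45: x=[1.5956] v=[-0.4659]
Step 46: x=[1.5747] v=[-0.4183]
Step 47: x=[1.5562] v=[-0.3692]
Step 48: x=[1.5403] v=[-0.3189]
Step 49: x=[1.5269] v=[-0.2675]
Step 50: x=[1.5161] v=[-0.2152]
Step 51: x=[1.5080] v=[-0.1622]
Step 52: x=[1.5026] v=[-0.1086]
Step 53: x=[1.4999] v=[-0.0547]
Step 54: x=[1.4999] v=[-0.0006]
Step 55: x=[1.5026] v=[0.0535]
First v>=0 after going negative at step 55, time=2.7500

Answer: 2.7500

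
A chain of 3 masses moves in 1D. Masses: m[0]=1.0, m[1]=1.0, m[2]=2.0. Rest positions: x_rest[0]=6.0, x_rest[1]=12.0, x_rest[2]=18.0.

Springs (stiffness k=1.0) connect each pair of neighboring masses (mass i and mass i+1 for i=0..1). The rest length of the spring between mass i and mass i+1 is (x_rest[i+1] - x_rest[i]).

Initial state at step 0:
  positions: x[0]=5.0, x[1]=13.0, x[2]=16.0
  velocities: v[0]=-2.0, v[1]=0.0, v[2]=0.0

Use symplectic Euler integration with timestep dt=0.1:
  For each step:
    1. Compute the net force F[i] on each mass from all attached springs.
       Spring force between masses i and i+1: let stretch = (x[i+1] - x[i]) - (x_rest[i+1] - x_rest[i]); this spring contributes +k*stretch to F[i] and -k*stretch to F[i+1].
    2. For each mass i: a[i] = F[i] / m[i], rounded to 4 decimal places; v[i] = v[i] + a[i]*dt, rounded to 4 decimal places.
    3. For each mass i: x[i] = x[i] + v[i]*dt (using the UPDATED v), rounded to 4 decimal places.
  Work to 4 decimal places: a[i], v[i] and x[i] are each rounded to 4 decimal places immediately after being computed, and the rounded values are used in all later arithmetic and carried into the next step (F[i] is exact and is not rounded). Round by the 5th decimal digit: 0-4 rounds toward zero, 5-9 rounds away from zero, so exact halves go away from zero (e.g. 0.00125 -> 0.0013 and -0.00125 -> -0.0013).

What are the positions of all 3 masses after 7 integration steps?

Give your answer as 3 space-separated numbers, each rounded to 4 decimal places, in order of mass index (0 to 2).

Answer: 4.1831 11.6579 16.3797

Derivation:
Step 0: x=[5.0000 13.0000 16.0000] v=[-2.0000 0.0000 0.0000]
Step 1: x=[4.8200 12.9500 16.0150] v=[-1.8000 -0.5000 0.1500]
Step 2: x=[4.6613 12.8494 16.0447] v=[-1.5870 -1.0065 0.2968]
Step 3: x=[4.5245 12.6988 16.0884] v=[-1.3682 -1.5058 0.4370]
Step 4: x=[4.4094 12.5004 16.1452] v=[-1.1508 -1.9843 0.5675]
Step 5: x=[4.3152 12.2575 16.2137] v=[-0.9417 -2.4289 0.6853]
Step 6: x=[4.2405 11.9748 16.2925] v=[-0.7475 -2.8275 0.7875]
Step 7: x=[4.1831 11.6579 16.3797] v=[-0.5741 -3.1692 0.8716]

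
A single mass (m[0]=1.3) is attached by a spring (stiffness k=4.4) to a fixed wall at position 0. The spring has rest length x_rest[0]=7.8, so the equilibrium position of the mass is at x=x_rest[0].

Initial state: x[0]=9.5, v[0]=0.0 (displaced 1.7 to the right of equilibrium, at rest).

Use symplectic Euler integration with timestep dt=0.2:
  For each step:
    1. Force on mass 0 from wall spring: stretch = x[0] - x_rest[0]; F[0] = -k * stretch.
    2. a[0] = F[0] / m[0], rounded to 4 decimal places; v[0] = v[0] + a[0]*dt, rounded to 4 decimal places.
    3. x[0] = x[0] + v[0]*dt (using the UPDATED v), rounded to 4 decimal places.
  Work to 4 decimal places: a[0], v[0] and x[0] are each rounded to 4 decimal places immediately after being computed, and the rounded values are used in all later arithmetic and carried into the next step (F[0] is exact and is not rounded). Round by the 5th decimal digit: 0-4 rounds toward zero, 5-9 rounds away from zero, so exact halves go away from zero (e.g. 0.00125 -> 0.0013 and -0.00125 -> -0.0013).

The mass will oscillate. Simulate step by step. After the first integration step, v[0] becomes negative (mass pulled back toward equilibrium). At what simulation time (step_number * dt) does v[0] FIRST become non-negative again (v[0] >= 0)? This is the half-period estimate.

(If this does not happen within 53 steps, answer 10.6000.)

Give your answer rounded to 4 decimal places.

Step 0: x=[9.5000] v=[0.0000]
Step 1: x=[9.2698] v=[-1.1508]
Step 2: x=[8.8407] v=[-2.1457]
Step 3: x=[8.2707] v=[-2.8502]
Step 4: x=[7.6369] v=[-3.1688]
Step 5: x=[7.0252] v=[-3.0584]
Step 6: x=[6.5184] v=[-2.5339]
Step 7: x=[6.1851] v=[-1.6664]
Step 8: x=[6.0705] v=[-0.5732]
Step 9: x=[6.1900] v=[0.5975]
First v>=0 after going negative at step 9, time=1.8000

Answer: 1.8000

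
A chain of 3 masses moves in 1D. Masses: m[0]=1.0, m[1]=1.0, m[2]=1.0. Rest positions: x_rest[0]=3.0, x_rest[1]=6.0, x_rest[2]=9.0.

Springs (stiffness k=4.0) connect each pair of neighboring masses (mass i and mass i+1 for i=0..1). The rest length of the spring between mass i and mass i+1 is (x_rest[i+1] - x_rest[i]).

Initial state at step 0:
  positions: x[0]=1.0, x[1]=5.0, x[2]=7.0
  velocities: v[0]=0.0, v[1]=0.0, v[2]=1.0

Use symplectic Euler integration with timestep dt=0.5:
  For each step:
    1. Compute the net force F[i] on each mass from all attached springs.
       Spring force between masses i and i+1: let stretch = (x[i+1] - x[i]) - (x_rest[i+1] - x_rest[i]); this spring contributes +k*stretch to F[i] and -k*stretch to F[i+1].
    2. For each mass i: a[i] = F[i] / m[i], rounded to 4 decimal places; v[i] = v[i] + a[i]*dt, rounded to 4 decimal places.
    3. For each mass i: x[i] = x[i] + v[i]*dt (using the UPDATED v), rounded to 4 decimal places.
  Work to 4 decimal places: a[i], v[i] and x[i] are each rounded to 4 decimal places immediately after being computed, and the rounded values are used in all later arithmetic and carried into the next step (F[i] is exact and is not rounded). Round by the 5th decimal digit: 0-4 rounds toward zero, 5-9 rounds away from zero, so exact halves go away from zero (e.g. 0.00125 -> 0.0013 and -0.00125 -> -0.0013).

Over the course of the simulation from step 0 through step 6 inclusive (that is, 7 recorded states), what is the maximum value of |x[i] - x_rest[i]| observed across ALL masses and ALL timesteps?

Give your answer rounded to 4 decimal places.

Step 0: x=[1.0000 5.0000 7.0000] v=[0.0000 0.0000 1.0000]
Step 1: x=[2.0000 3.0000 8.5000] v=[2.0000 -4.0000 3.0000]
Step 2: x=[1.0000 5.5000 7.5000] v=[-2.0000 5.0000 -2.0000]
Step 3: x=[1.5000 5.5000 7.5000] v=[1.0000 0.0000 0.0000]
Step 4: x=[3.0000 3.5000 8.5000] v=[3.0000 -4.0000 2.0000]
Step 5: x=[2.0000 6.0000 7.5000] v=[-2.0000 5.0000 -2.0000]
Step 6: x=[2.0000 6.0000 8.0000] v=[0.0000 0.0000 1.0000]
Max displacement = 3.0000

Answer: 3.0000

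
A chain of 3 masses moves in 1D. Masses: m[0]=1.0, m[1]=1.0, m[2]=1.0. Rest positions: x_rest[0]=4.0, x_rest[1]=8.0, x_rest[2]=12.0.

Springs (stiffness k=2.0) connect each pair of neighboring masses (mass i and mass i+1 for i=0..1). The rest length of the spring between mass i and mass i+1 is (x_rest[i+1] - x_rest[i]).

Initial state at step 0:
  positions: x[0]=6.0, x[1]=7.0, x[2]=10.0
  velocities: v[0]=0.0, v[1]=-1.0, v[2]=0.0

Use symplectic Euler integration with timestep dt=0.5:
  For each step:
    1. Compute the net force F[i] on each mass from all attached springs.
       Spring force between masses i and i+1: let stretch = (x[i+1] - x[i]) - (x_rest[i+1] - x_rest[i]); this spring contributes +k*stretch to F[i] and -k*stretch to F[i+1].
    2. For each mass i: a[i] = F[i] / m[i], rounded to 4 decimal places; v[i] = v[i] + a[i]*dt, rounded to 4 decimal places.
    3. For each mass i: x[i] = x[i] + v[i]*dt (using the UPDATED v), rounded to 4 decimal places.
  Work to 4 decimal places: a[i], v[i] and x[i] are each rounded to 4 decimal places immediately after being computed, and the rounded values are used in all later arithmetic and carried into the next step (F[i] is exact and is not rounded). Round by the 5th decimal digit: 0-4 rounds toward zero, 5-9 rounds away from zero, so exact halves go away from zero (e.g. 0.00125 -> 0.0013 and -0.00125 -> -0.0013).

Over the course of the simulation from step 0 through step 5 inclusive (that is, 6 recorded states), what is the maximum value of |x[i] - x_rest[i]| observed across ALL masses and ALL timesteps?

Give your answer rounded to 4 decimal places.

Answer: 2.8750

Derivation:
Step 0: x=[6.0000 7.0000 10.0000] v=[0.0000 -1.0000 0.0000]
Step 1: x=[4.5000 7.5000 10.5000] v=[-3.0000 1.0000 1.0000]
Step 2: x=[2.5000 8.0000 11.5000] v=[-4.0000 1.0000 2.0000]
Step 3: x=[1.2500 7.5000 12.7500] v=[-2.5000 -1.0000 2.5000]
Step 4: x=[1.1250 6.5000 13.3750] v=[-0.2500 -2.0000 1.2500]
Step 5: x=[1.6875 6.2500 12.5625] v=[1.1250 -0.5000 -1.6250]
Max displacement = 2.8750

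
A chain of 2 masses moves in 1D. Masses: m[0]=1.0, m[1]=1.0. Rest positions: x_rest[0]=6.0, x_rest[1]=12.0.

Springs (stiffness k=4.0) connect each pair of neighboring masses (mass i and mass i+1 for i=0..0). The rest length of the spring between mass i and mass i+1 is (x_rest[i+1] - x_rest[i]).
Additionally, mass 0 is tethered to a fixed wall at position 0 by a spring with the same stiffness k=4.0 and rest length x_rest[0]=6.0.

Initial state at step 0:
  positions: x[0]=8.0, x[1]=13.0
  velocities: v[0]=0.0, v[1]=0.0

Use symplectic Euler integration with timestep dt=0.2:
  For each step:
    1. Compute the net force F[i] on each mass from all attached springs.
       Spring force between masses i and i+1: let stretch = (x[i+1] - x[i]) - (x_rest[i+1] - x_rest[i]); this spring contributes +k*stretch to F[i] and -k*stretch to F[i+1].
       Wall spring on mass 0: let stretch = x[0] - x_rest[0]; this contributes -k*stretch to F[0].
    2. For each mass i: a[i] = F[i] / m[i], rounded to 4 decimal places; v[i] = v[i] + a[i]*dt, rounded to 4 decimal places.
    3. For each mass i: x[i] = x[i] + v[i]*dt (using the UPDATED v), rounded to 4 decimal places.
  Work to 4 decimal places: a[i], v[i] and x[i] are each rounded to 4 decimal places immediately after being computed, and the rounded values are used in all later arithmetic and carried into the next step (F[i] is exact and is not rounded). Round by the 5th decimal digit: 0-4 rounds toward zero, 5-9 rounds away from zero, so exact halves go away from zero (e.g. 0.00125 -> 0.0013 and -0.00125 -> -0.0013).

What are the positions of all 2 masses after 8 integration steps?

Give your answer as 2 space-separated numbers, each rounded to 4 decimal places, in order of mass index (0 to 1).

Step 0: x=[8.0000 13.0000] v=[0.0000 0.0000]
Step 1: x=[7.5200 13.1600] v=[-2.4000 0.8000]
Step 2: x=[6.7392 13.3776] v=[-3.9040 1.0880]
Step 3: x=[5.9423 13.4931] v=[-3.9846 0.5773]
Step 4: x=[5.4027 13.3604] v=[-2.6978 -0.6633]
Step 5: x=[5.2719 12.9145] v=[-0.6538 -2.2295]
Step 6: x=[5.5205 12.2058] v=[1.2428 -3.5436]
Step 7: x=[5.9554 11.3874] v=[2.1746 -4.0918]
Step 8: x=[6.3066 10.6599] v=[1.7559 -3.6374]

Answer: 6.3066 10.6599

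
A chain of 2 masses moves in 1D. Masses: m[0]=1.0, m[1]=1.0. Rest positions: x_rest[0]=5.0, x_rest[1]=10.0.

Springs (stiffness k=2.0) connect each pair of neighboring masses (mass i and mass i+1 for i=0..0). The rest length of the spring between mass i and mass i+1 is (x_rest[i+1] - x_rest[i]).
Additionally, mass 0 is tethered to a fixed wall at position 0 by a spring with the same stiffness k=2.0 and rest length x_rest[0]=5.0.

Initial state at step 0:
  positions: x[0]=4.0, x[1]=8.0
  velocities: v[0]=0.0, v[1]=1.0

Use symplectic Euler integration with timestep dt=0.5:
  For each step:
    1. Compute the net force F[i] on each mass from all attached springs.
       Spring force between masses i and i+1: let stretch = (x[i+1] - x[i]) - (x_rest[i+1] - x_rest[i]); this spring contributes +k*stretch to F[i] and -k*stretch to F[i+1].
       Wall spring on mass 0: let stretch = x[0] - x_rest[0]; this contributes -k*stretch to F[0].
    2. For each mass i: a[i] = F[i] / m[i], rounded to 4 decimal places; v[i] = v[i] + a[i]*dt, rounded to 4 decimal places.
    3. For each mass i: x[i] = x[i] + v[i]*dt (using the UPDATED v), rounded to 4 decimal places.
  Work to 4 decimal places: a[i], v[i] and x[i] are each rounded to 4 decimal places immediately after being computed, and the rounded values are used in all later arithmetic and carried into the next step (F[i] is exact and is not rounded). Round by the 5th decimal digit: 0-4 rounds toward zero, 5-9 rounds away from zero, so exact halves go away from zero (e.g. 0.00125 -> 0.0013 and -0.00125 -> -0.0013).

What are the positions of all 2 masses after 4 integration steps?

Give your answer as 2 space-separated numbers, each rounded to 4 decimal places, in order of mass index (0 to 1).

Answer: 6.3750 11.3750

Derivation:
Step 0: x=[4.0000 8.0000] v=[0.0000 1.0000]
Step 1: x=[4.0000 9.0000] v=[0.0000 2.0000]
Step 2: x=[4.5000 10.0000] v=[1.0000 2.0000]
Step 3: x=[5.5000 10.7500] v=[2.0000 1.5000]
Step 4: x=[6.3750 11.3750] v=[1.7500 1.2500]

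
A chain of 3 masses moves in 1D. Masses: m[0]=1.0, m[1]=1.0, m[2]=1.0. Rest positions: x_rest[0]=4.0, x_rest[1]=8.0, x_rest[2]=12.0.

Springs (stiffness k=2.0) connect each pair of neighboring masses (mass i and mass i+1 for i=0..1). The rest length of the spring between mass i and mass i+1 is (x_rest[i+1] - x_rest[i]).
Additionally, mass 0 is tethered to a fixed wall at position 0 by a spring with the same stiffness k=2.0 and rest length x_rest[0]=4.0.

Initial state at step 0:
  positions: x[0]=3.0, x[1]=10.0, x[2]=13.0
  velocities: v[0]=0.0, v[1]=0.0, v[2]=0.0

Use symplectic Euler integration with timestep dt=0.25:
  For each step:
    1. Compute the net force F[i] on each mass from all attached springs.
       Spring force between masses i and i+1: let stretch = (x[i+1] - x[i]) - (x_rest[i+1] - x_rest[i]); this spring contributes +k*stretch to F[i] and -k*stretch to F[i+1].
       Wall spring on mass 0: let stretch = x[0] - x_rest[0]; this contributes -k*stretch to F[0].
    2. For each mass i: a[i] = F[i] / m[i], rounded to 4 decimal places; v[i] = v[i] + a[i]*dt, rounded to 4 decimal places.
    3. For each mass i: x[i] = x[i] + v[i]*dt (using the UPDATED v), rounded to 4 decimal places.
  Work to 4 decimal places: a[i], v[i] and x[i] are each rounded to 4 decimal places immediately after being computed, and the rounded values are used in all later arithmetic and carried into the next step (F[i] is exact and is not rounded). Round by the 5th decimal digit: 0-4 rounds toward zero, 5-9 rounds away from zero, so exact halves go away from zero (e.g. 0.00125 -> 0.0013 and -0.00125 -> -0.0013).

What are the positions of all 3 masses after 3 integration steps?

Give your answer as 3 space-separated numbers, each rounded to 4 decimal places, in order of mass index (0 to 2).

Answer: 5.1348 7.9316 13.3946

Derivation:
Step 0: x=[3.0000 10.0000 13.0000] v=[0.0000 0.0000 0.0000]
Step 1: x=[3.5000 9.5000 13.1250] v=[2.0000 -2.0000 0.5000]
Step 2: x=[4.3125 8.7031 13.2969] v=[3.2500 -3.1875 0.6875]
Step 3: x=[5.1348 7.9316 13.3946] v=[3.2891 -3.0859 0.3906]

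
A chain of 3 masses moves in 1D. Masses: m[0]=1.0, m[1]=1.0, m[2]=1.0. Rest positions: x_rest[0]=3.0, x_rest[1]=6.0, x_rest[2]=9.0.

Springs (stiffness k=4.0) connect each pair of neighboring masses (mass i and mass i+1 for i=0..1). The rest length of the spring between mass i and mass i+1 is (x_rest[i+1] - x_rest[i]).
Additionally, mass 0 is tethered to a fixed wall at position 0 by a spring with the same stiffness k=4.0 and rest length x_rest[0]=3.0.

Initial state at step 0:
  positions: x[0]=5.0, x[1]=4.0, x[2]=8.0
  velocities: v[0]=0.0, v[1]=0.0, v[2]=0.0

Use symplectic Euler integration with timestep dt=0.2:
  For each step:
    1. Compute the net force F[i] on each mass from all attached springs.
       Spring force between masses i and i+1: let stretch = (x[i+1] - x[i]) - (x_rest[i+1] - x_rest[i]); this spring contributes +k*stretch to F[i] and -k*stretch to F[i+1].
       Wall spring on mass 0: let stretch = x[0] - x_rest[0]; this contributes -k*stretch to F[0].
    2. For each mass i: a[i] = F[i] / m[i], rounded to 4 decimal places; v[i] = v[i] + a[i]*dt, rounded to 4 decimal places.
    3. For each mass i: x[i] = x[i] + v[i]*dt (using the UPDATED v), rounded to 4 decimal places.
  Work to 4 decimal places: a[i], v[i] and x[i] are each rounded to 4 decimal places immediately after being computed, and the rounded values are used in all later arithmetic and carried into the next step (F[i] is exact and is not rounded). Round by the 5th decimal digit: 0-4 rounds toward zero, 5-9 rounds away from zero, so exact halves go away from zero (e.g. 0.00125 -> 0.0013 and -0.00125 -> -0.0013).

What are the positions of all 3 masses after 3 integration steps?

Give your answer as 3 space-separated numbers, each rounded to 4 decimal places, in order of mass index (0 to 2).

Answer: 1.2071 6.8575 7.7138

Derivation:
Step 0: x=[5.0000 4.0000 8.0000] v=[0.0000 0.0000 0.0000]
Step 1: x=[4.0400 4.8000 7.8400] v=[-4.8000 4.0000 -0.8000]
Step 2: x=[2.5552 5.9648 7.6736] v=[-7.4240 5.8240 -0.8320]
Step 3: x=[1.2071 6.8575 7.7138] v=[-6.7405 4.4634 0.2010]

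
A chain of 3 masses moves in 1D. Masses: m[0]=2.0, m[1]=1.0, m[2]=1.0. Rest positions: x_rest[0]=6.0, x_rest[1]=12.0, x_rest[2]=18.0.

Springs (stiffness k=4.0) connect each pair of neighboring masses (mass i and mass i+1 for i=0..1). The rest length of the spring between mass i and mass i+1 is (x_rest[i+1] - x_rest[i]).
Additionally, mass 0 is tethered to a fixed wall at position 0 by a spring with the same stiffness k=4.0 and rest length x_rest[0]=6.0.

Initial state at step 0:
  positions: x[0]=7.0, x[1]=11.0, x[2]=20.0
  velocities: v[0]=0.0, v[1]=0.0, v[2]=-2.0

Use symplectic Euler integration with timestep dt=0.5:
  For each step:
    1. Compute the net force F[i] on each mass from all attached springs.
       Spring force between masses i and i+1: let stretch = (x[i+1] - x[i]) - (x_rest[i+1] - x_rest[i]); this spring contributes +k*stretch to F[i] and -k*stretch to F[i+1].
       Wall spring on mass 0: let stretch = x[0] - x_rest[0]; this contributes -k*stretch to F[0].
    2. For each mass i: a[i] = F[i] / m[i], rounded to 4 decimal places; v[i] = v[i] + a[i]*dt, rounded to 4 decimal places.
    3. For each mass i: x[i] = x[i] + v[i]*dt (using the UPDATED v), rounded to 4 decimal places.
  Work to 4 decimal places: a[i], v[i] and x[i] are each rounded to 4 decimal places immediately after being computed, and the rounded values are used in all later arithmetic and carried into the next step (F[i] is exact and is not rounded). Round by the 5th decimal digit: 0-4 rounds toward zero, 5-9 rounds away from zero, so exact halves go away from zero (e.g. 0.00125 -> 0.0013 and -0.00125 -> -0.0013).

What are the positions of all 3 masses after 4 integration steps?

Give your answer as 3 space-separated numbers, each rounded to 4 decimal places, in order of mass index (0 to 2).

Answer: 4.0000 14.2500 15.0000

Derivation:
Step 0: x=[7.0000 11.0000 20.0000] v=[0.0000 0.0000 -2.0000]
Step 1: x=[5.5000 16.0000 16.0000] v=[-3.0000 10.0000 -8.0000]
Step 2: x=[6.5000 10.5000 18.0000] v=[2.0000 -11.0000 4.0000]
Step 3: x=[6.2500 8.5000 18.5000] v=[-0.5000 -4.0000 1.0000]
Step 4: x=[4.0000 14.2500 15.0000] v=[-4.5000 11.5000 -7.0000]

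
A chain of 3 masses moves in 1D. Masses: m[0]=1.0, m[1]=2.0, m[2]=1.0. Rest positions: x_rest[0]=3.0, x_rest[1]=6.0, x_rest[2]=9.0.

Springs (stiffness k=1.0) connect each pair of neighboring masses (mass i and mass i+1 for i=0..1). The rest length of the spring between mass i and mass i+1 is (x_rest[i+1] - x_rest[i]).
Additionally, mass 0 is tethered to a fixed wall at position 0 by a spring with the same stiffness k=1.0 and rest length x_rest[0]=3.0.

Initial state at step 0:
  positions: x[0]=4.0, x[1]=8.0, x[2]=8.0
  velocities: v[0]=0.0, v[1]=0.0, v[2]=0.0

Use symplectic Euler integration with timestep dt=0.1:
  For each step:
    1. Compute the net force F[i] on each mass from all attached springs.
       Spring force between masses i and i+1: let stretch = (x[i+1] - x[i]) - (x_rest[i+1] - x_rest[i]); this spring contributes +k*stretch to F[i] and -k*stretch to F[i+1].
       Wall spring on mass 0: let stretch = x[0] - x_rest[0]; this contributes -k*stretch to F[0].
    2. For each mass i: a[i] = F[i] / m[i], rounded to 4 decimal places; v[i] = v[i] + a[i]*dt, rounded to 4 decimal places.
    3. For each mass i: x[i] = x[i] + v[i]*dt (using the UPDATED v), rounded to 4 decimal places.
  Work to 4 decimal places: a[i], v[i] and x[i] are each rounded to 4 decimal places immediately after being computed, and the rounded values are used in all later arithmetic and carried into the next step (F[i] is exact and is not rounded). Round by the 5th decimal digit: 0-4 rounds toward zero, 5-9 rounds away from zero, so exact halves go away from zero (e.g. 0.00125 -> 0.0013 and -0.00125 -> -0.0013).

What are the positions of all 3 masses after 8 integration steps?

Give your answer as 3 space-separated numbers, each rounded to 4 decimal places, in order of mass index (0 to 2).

Answer: 3.9614 7.3504 8.9790

Derivation:
Step 0: x=[4.0000 8.0000 8.0000] v=[0.0000 0.0000 0.0000]
Step 1: x=[4.0000 7.9800 8.0300] v=[0.0000 -0.2000 0.3000]
Step 2: x=[3.9998 7.9404 8.0895] v=[-0.0020 -0.3965 0.5950]
Step 3: x=[3.9990 7.8818 8.1775] v=[-0.0079 -0.5861 0.8801]
Step 4: x=[3.9971 7.8053 8.2926] v=[-0.0195 -0.7655 1.1505]
Step 5: x=[3.9933 7.7121 8.4328] v=[-0.0384 -0.9316 1.4018]
Step 6: x=[3.9867 7.6040 8.5958] v=[-0.0659 -1.0815 1.6297]
Step 7: x=[3.9764 7.4827 8.7789] v=[-0.1028 -1.2128 1.8305]
Step 8: x=[3.9614 7.3504 8.9790] v=[-0.1498 -1.3233 2.0009]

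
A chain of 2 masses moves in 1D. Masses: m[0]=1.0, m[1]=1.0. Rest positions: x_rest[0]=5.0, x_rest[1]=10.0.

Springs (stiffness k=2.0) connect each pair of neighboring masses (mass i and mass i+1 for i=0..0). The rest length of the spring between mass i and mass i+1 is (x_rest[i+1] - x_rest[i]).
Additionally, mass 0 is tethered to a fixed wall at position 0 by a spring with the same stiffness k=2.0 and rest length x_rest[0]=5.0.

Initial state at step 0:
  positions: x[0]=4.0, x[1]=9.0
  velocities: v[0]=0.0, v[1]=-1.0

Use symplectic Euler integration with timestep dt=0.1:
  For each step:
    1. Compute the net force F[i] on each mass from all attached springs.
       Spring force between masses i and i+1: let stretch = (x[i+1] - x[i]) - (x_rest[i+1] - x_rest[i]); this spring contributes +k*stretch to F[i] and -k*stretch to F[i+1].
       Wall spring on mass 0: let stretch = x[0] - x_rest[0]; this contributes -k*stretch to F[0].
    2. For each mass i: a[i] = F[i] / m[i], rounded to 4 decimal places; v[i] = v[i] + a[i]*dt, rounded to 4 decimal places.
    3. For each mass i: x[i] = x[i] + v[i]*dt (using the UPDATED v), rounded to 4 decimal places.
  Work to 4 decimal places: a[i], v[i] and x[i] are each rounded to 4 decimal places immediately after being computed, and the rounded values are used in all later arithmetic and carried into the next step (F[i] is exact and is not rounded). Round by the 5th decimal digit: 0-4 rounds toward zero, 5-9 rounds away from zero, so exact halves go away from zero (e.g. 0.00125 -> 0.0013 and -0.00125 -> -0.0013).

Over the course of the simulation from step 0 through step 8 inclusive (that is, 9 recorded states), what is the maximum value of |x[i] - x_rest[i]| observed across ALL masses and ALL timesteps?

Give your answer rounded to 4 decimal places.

Step 0: x=[4.0000 9.0000] v=[0.0000 -1.0000]
Step 1: x=[4.0200 8.9000] v=[0.2000 -1.0000]
Step 2: x=[4.0572 8.8024] v=[0.3720 -0.9760]
Step 3: x=[4.1082 8.7099] v=[0.5096 -0.9250]
Step 4: x=[4.1690 8.6254] v=[0.6083 -0.8453]
Step 5: x=[4.2356 8.5517] v=[0.6658 -0.7366]
Step 6: x=[4.3038 8.4917] v=[0.6819 -0.5998]
Step 7: x=[4.3697 8.4480] v=[0.6587 -0.4374]
Step 8: x=[4.4297 8.4227] v=[0.6004 -0.2531]
Max displacement = 1.5773

Answer: 1.5773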